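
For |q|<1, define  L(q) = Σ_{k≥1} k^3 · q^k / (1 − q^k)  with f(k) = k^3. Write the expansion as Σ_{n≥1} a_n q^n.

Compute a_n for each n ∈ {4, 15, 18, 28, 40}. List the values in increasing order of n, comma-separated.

q^4  k|4↦f(k): 4:64 2:8 1:1  a_4=73
q^15  k|15↦f(k): 15:3375 5:125 3:27 1:1  a_15=3528
d|18:{18,9,6,3,2,1}  Σf=5832+729+216+27+8+1=6813
d|28:{1,2,4,7,14,28}  Σf=1+8+64+343+2744+21952=25112
n=40: 1·40 2·20 4·10 5·8 8·5 10·4 20·2 40·1  f→[1+8+64+125+512+1000+8000+64000]=73710

73, 3528, 6813, 25112, 73710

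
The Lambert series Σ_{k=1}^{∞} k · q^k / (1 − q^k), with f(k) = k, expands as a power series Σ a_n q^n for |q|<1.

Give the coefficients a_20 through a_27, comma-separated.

n=20: 20·1 10·2 5·4 4·5 2·10 1·20  f→[20+10+5+4+2+1]=42
q^21  k|21↦f(k): 21:21 7:7 3:3 1:1  a_21=32
[q^22] f(22)=22,f(11)=11,f(2)=2,f(1)=1 ⇒ 36
[q^23] f(23)=23,f(1)=1 ⇒ 24
n=24: 1·24 2·12 3·8 4·6 6·4 8·3 12·2 24·1  f→[1+2+3+4+6+8+12+24]=60
d|25:{1,5,25}  Σf=1+5+25=31
[q^26] f(1)=1,f(2)=2,f(13)=13,f(26)=26 ⇒ 42
n=27: 27·1 9·3 3·9 1·27  f→[27+9+3+1]=40

42, 32, 36, 24, 60, 31, 42, 40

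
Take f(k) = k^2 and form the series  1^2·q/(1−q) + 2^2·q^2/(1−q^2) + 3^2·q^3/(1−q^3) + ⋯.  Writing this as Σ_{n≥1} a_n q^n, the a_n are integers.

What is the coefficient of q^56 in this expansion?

a_56 = 4250

q^56  k|56↦f(k): 1:1 2:4 4:16 7:49 8:64 14:196 28:784 56:3136  a_56=4250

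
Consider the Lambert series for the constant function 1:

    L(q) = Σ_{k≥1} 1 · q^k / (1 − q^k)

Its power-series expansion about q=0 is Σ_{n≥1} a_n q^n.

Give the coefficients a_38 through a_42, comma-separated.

n=38: 1·38 2·19 19·2 38·1  f→[1+1+1+1]=4
d|39:{39,13,3,1}  Σf=1+1+1+1=4
[q^40] f(40)=1,f(20)=1,f(10)=1,f(8)=1,f(5)=1,f(4)=1,f(2)=1,f(1)=1 ⇒ 8
d|41:{1,41}  Σf=1+1=2
d|42:{42,21,14,7,6,3,2,1}  Σf=1+1+1+1+1+1+1+1=8

4, 4, 8, 2, 8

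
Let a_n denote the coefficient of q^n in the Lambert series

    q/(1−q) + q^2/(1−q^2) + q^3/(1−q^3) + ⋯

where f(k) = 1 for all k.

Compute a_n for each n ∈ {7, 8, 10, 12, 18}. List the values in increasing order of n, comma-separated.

n=7: 1·7 7·1  f→[1+1]=2
q^8  k|8↦f(k): 1:1 2:1 4:1 8:1  a_8=4
n=10: 1·10 2·5 5·2 10·1  f→[1+1+1+1]=4
n=12: 1·12 2·6 3·4 4·3 6·2 12·1  f→[1+1+1+1+1+1]=6
[q^18] f(18)=1,f(9)=1,f(6)=1,f(3)=1,f(2)=1,f(1)=1 ⇒ 6

2, 4, 4, 6, 6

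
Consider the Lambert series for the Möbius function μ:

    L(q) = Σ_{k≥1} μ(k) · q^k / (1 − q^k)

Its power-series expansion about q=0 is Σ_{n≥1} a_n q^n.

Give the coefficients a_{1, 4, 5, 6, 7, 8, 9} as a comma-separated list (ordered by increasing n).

d|1:{1}  Σμ=1=1
d|4:{4,2,1}  Σμ=0+(-1)+1=0
n=5: 5·1 1·5  μ→[(-1)+1]=0
q^6  k|6↦μ(k): 6:1 3:-1 2:-1 1:1  a_6=0
q^7  k|7↦μ(k): 7:-1 1:1  a_7=0
[q^8] μ(1)=1,μ(2)=-1,μ(4)=0,μ(8)=0 ⇒ 0
n=9: 1·9 3·3 9·1  μ→[1+(-1)+0]=0

1, 0, 0, 0, 0, 0, 0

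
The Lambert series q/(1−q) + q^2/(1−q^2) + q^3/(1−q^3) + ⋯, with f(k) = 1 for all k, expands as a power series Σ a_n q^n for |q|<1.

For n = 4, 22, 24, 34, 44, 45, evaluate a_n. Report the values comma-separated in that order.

3, 4, 8, 4, 6, 6

q^4  k|4↦f(k): 1:1 2:1 4:1  a_4=3
[q^22] f(1)=1,f(2)=1,f(11)=1,f(22)=1 ⇒ 4
[q^24] f(24)=1,f(12)=1,f(8)=1,f(6)=1,f(4)=1,f(3)=1,f(2)=1,f(1)=1 ⇒ 8
q^34  k|34↦f(k): 1:1 2:1 17:1 34:1  a_34=4
n=44: 1·44 2·22 4·11 11·4 22·2 44·1  f→[1+1+1+1+1+1]=6
d|45:{1,3,5,9,15,45}  Σf=1+1+1+1+1+1=6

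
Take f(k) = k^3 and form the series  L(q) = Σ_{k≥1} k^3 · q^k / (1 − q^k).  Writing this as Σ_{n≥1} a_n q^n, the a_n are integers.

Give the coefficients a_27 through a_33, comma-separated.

20440, 25112, 24390, 31752, 29792, 37449, 37296

[q^27] f(1)=1,f(3)=27,f(9)=729,f(27)=19683 ⇒ 20440
n=28: 28·1 14·2 7·4 4·7 2·14 1·28  f→[21952+2744+343+64+8+1]=25112
n=29: 1·29 29·1  f→[1+24389]=24390
d|30:{1,2,3,5,6,10,15,30}  Σf=1+8+27+125+216+1000+3375+27000=31752
q^31  k|31↦f(k): 1:1 31:29791  a_31=29792
n=32: 32·1 16·2 8·4 4·8 2·16 1·32  f→[32768+4096+512+64+8+1]=37449
q^33  k|33↦f(k): 1:1 3:27 11:1331 33:35937  a_33=37296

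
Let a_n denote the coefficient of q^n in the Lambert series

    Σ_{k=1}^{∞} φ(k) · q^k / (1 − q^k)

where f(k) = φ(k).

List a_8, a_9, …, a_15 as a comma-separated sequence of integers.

[q^8] φ(8)=4,φ(4)=2,φ(2)=1,φ(1)=1 ⇒ 8
d|9:{9,3,1}  Σφ=6+2+1=9
n=10: 1·10 2·5 5·2 10·1  φ→[1+1+4+4]=10
q^11  k|11↦φ(k): 1:1 11:10  a_11=11
q^12  k|12↦φ(k): 1:1 2:1 3:2 4:2 6:2 12:4  a_12=12
q^13  k|13↦φ(k): 1:1 13:12  a_13=13
n=14: 14·1 7·2 2·7 1·14  φ→[6+6+1+1]=14
[q^15] φ(1)=1,φ(3)=2,φ(5)=4,φ(15)=8 ⇒ 15

8, 9, 10, 11, 12, 13, 14, 15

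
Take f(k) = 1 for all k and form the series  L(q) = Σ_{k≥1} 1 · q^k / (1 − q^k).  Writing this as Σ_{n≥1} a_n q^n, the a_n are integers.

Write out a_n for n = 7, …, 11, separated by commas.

[q^7] f(7)=1,f(1)=1 ⇒ 2
d|8:{1,2,4,8}  Σf=1+1+1+1=4
d|9:{1,3,9}  Σf=1+1+1=3
q^10  k|10↦f(k): 1:1 2:1 5:1 10:1  a_10=4
d|11:{1,11}  Σf=1+1=2

2, 4, 3, 4, 2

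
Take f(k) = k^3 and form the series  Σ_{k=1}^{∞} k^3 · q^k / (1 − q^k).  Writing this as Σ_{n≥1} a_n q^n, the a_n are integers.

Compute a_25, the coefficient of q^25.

a_25 = 15751

d|25:{25,5,1}  Σf=15625+125+1=15751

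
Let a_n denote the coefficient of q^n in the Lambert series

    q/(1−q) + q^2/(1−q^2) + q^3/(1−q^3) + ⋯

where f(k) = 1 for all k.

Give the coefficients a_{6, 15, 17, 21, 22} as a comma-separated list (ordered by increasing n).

4, 4, 2, 4, 4

d|6:{6,3,2,1}  Σf=1+1+1+1=4
q^15  k|15↦f(k): 15:1 5:1 3:1 1:1  a_15=4
d|17:{17,1}  Σf=1+1=2
[q^21] f(1)=1,f(3)=1,f(7)=1,f(21)=1 ⇒ 4
n=22: 1·22 2·11 11·2 22·1  f→[1+1+1+1]=4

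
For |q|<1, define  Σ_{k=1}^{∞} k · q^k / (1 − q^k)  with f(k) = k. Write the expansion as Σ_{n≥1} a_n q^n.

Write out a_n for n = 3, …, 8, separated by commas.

4, 7, 6, 12, 8, 15

[q^3] f(3)=3,f(1)=1 ⇒ 4
d|4:{1,2,4}  Σf=1+2+4=7
[q^5] f(5)=5,f(1)=1 ⇒ 6
q^6  k|6↦f(k): 1:1 2:2 3:3 6:6  a_6=12
n=7: 7·1 1·7  f→[7+1]=8
[q^8] f(1)=1,f(2)=2,f(4)=4,f(8)=8 ⇒ 15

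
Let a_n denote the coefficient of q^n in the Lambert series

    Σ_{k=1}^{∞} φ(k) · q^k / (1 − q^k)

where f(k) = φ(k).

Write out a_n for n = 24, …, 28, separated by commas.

q^24  k|24↦φ(k): 1:1 2:1 3:2 4:2 6:2 8:4 12:4 24:8  a_24=24
d|25:{25,5,1}  Σφ=20+4+1=25
n=26: 1·26 2·13 13·2 26·1  φ→[1+1+12+12]=26
q^27  k|27↦φ(k): 1:1 3:2 9:6 27:18  a_27=27
[q^28] φ(28)=12,φ(14)=6,φ(7)=6,φ(4)=2,φ(2)=1,φ(1)=1 ⇒ 28

24, 25, 26, 27, 28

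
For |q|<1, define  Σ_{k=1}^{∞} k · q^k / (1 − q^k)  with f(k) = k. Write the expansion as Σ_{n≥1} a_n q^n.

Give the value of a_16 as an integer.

a_16 = 31

n=16: 1·16 2·8 4·4 8·2 16·1  f→[1+2+4+8+16]=31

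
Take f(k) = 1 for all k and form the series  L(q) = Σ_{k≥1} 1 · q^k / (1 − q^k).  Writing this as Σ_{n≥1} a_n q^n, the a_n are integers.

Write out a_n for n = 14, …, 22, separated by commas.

[q^14] f(14)=1,f(7)=1,f(2)=1,f(1)=1 ⇒ 4
q^15  k|15↦f(k): 15:1 5:1 3:1 1:1  a_15=4
d|16:{1,2,4,8,16}  Σf=1+1+1+1+1=5
[q^17] f(1)=1,f(17)=1 ⇒ 2
d|18:{1,2,3,6,9,18}  Σf=1+1+1+1+1+1=6
d|19:{19,1}  Σf=1+1=2
d|20:{1,2,4,5,10,20}  Σf=1+1+1+1+1+1=6
[q^21] f(21)=1,f(7)=1,f(3)=1,f(1)=1 ⇒ 4
[q^22] f(1)=1,f(2)=1,f(11)=1,f(22)=1 ⇒ 4

4, 4, 5, 2, 6, 2, 6, 4, 4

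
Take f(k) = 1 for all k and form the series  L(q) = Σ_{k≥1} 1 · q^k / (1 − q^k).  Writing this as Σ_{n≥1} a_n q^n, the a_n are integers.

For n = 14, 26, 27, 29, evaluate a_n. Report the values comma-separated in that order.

4, 4, 4, 2

d|14:{14,7,2,1}  Σf=1+1+1+1=4
n=26: 26·1 13·2 2·13 1·26  f→[1+1+1+1]=4
d|27:{1,3,9,27}  Σf=1+1+1+1=4
d|29:{29,1}  Σf=1+1=2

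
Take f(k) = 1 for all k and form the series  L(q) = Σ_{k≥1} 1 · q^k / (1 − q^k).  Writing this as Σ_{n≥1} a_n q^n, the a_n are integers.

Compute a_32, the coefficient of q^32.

a_32 = 6

d|32:{32,16,8,4,2,1}  Σf=1+1+1+1+1+1=6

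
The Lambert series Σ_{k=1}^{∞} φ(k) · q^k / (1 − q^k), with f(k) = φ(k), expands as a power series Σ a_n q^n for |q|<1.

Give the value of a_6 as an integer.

[q^6] φ(6)=2,φ(3)=2,φ(2)=1,φ(1)=1 ⇒ 6

a_6 = 6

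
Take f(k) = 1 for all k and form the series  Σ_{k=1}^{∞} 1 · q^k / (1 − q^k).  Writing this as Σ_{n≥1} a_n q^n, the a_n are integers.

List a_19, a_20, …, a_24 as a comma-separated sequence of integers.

2, 6, 4, 4, 2, 8

[q^19] f(19)=1,f(1)=1 ⇒ 2
q^20  k|20↦f(k): 1:1 2:1 4:1 5:1 10:1 20:1  a_20=6
d|21:{1,3,7,21}  Σf=1+1+1+1=4
[q^22] f(22)=1,f(11)=1,f(2)=1,f(1)=1 ⇒ 4
[q^23] f(1)=1,f(23)=1 ⇒ 2
[q^24] f(24)=1,f(12)=1,f(8)=1,f(6)=1,f(4)=1,f(3)=1,f(2)=1,f(1)=1 ⇒ 8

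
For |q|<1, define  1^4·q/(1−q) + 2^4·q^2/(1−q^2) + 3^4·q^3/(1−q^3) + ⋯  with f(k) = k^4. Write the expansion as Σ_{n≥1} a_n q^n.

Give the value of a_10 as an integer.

a_10 = 10642

d|10:{1,2,5,10}  Σf=1+16+625+10000=10642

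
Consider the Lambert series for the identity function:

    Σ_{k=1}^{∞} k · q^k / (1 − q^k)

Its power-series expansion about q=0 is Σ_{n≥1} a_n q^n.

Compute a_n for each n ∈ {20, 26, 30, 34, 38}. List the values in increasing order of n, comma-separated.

42, 42, 72, 54, 60

[q^20] f(20)=20,f(10)=10,f(5)=5,f(4)=4,f(2)=2,f(1)=1 ⇒ 42
d|26:{1,2,13,26}  Σf=1+2+13+26=42
q^30  k|30↦f(k): 30:30 15:15 10:10 6:6 5:5 3:3 2:2 1:1  a_30=72
[q^34] f(34)=34,f(17)=17,f(2)=2,f(1)=1 ⇒ 54
q^38  k|38↦f(k): 38:38 19:19 2:2 1:1  a_38=60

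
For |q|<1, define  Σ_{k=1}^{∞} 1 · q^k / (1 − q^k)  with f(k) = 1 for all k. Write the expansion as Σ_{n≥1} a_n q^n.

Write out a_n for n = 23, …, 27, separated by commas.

2, 8, 3, 4, 4

[q^23] f(23)=1,f(1)=1 ⇒ 2
[q^24] f(1)=1,f(2)=1,f(3)=1,f(4)=1,f(6)=1,f(8)=1,f(12)=1,f(24)=1 ⇒ 8
[q^25] f(25)=1,f(5)=1,f(1)=1 ⇒ 3
d|26:{1,2,13,26}  Σf=1+1+1+1=4
[q^27] f(1)=1,f(3)=1,f(9)=1,f(27)=1 ⇒ 4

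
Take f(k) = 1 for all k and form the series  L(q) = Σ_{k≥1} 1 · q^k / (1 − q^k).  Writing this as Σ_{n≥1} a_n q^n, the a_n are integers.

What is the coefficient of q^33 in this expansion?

q^33  k|33↦f(k): 33:1 11:1 3:1 1:1  a_33=4

a_33 = 4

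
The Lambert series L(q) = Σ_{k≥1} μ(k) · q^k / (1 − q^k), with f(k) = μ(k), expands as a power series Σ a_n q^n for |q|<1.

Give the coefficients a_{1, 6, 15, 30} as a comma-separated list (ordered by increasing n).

[q^1] μ(1)=1 ⇒ 1
q^6  k|6↦μ(k): 1:1 2:-1 3:-1 6:1  a_6=0
d|15:{1,3,5,15}  Σμ=1+(-1)+(-1)+1=0
[q^30] μ(1)=1,μ(2)=-1,μ(3)=-1,μ(5)=-1,μ(6)=1,μ(10)=1,μ(15)=1,μ(30)=-1 ⇒ 0

1, 0, 0, 0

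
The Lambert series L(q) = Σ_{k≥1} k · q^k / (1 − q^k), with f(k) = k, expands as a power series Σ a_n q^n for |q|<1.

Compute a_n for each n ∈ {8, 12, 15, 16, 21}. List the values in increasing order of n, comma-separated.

15, 28, 24, 31, 32

q^8  k|8↦f(k): 1:1 2:2 4:4 8:8  a_8=15
d|12:{1,2,3,4,6,12}  Σf=1+2+3+4+6+12=28
n=15: 15·1 5·3 3·5 1·15  f→[15+5+3+1]=24
n=16: 1·16 2·8 4·4 8·2 16·1  f→[1+2+4+8+16]=31
d|21:{1,3,7,21}  Σf=1+3+7+21=32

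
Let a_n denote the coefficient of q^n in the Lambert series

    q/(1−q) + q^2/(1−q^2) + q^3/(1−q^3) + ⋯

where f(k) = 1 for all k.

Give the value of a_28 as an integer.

a_28 = 6

[q^28] f(28)=1,f(14)=1,f(7)=1,f(4)=1,f(2)=1,f(1)=1 ⇒ 6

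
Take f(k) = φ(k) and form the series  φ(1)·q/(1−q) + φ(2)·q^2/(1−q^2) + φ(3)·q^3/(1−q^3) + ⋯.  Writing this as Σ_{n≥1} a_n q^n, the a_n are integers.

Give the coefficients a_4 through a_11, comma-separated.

d|4:{1,2,4}  Σφ=1+1+2=4
[q^5] φ(1)=1,φ(5)=4 ⇒ 5
n=6: 6·1 3·2 2·3 1·6  φ→[2+2+1+1]=6
q^7  k|7↦φ(k): 1:1 7:6  a_7=7
n=8: 8·1 4·2 2·4 1·8  φ→[4+2+1+1]=8
d|9:{1,3,9}  Σφ=1+2+6=9
q^10  k|10↦φ(k): 1:1 2:1 5:4 10:4  a_10=10
q^11  k|11↦φ(k): 11:10 1:1  a_11=11

4, 5, 6, 7, 8, 9, 10, 11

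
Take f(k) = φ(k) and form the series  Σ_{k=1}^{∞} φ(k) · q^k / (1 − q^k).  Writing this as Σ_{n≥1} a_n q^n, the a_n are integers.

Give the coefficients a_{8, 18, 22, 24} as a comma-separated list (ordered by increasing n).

n=8: 8·1 4·2 2·4 1·8  φ→[4+2+1+1]=8
n=18: 1·18 2·9 3·6 6·3 9·2 18·1  φ→[1+1+2+2+6+6]=18
[q^22] φ(1)=1,φ(2)=1,φ(11)=10,φ(22)=10 ⇒ 22
[q^24] φ(1)=1,φ(2)=1,φ(3)=2,φ(4)=2,φ(6)=2,φ(8)=4,φ(12)=4,φ(24)=8 ⇒ 24

8, 18, 22, 24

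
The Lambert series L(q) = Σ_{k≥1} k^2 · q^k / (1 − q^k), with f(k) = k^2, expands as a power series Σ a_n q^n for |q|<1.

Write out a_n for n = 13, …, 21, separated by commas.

170, 250, 260, 341, 290, 455, 362, 546, 500

q^13  k|13↦f(k): 1:1 13:169  a_13=170
n=14: 14·1 7·2 2·7 1·14  f→[196+49+4+1]=250
d|15:{1,3,5,15}  Σf=1+9+25+225=260
q^16  k|16↦f(k): 1:1 2:4 4:16 8:64 16:256  a_16=341
d|17:{1,17}  Σf=1+289=290
q^18  k|18↦f(k): 1:1 2:4 3:9 6:36 9:81 18:324  a_18=455
[q^19] f(1)=1,f(19)=361 ⇒ 362
[q^20] f(20)=400,f(10)=100,f(5)=25,f(4)=16,f(2)=4,f(1)=1 ⇒ 546
q^21  k|21↦f(k): 21:441 7:49 3:9 1:1  a_21=500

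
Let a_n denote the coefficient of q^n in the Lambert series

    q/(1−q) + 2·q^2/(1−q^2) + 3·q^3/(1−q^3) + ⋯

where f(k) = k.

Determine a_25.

a_25 = 31

n=25: 1·25 5·5 25·1  f→[1+5+25]=31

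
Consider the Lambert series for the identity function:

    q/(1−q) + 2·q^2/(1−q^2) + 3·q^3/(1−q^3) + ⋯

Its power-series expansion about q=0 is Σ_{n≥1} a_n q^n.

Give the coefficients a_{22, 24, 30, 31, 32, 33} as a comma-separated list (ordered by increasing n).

36, 60, 72, 32, 63, 48

d|22:{22,11,2,1}  Σf=22+11+2+1=36
d|24:{24,12,8,6,4,3,2,1}  Σf=24+12+8+6+4+3+2+1=60
d|30:{30,15,10,6,5,3,2,1}  Σf=30+15+10+6+5+3+2+1=72
n=31: 31·1 1·31  f→[31+1]=32
d|32:{32,16,8,4,2,1}  Σf=32+16+8+4+2+1=63
n=33: 33·1 11·3 3·11 1·33  f→[33+11+3+1]=48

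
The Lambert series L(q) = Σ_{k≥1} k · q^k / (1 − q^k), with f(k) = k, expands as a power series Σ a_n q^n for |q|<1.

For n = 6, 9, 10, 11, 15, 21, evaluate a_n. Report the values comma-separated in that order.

[q^6] f(6)=6,f(3)=3,f(2)=2,f(1)=1 ⇒ 12
d|9:{9,3,1}  Σf=9+3+1=13
[q^10] f(1)=1,f(2)=2,f(5)=5,f(10)=10 ⇒ 18
n=11: 1·11 11·1  f→[1+11]=12
q^15  k|15↦f(k): 15:15 5:5 3:3 1:1  a_15=24
n=21: 1·21 3·7 7·3 21·1  f→[1+3+7+21]=32

12, 13, 18, 12, 24, 32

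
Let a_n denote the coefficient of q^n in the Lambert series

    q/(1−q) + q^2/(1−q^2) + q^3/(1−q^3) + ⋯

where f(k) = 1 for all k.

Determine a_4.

[q^4] f(1)=1,f(2)=1,f(4)=1 ⇒ 3

a_4 = 3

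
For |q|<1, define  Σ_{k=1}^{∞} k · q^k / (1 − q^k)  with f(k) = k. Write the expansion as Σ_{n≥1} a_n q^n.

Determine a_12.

n=12: 1·12 2·6 3·4 4·3 6·2 12·1  f→[1+2+3+4+6+12]=28

a_12 = 28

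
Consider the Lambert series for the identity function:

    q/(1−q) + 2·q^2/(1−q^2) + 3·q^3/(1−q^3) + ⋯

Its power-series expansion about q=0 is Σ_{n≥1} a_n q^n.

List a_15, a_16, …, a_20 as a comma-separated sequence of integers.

24, 31, 18, 39, 20, 42

d|15:{1,3,5,15}  Σf=1+3+5+15=24
[q^16] f(16)=16,f(8)=8,f(4)=4,f(2)=2,f(1)=1 ⇒ 31
q^17  k|17↦f(k): 17:17 1:1  a_17=18
q^18  k|18↦f(k): 18:18 9:9 6:6 3:3 2:2 1:1  a_18=39
d|19:{1,19}  Σf=1+19=20
q^20  k|20↦f(k): 1:1 2:2 4:4 5:5 10:10 20:20  a_20=42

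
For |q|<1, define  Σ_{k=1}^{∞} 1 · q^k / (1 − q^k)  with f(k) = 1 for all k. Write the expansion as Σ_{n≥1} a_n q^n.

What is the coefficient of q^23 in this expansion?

a_23 = 2

[q^23] f(23)=1,f(1)=1 ⇒ 2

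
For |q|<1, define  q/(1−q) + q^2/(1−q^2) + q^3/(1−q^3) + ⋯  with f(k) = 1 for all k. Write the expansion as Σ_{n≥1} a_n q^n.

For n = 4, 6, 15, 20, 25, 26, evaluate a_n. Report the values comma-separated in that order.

q^4  k|4↦f(k): 1:1 2:1 4:1  a_4=3
d|6:{1,2,3,6}  Σf=1+1+1+1=4
d|15:{15,5,3,1}  Σf=1+1+1+1=4
n=20: 1·20 2·10 4·5 5·4 10·2 20·1  f→[1+1+1+1+1+1]=6
q^25  k|25↦f(k): 25:1 5:1 1:1  a_25=3
n=26: 26·1 13·2 2·13 1·26  f→[1+1+1+1]=4

3, 4, 4, 6, 3, 4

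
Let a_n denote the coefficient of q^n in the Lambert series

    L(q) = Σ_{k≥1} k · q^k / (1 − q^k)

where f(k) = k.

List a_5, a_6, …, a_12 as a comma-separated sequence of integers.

6, 12, 8, 15, 13, 18, 12, 28

q^5  k|5↦f(k): 5:5 1:1  a_5=6
n=6: 6·1 3·2 2·3 1·6  f→[6+3+2+1]=12
d|7:{7,1}  Σf=7+1=8
d|8:{8,4,2,1}  Σf=8+4+2+1=15
d|9:{9,3,1}  Σf=9+3+1=13
n=10: 10·1 5·2 2·5 1·10  f→[10+5+2+1]=18
q^11  k|11↦f(k): 11:11 1:1  a_11=12
n=12: 1·12 2·6 3·4 4·3 6·2 12·1  f→[1+2+3+4+6+12]=28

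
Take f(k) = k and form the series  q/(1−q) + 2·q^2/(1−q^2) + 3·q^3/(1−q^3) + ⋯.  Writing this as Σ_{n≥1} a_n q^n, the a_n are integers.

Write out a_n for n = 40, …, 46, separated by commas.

[q^40] f(40)=40,f(20)=20,f(10)=10,f(8)=8,f(5)=5,f(4)=4,f(2)=2,f(1)=1 ⇒ 90
n=41: 1·41 41·1  f→[1+41]=42
d|42:{1,2,3,6,7,14,21,42}  Σf=1+2+3+6+7+14+21+42=96
[q^43] f(43)=43,f(1)=1 ⇒ 44
n=44: 1·44 2·22 4·11 11·4 22·2 44·1  f→[1+2+4+11+22+44]=84
n=45: 45·1 15·3 9·5 5·9 3·15 1·45  f→[45+15+9+5+3+1]=78
n=46: 46·1 23·2 2·23 1·46  f→[46+23+2+1]=72

90, 42, 96, 44, 84, 78, 72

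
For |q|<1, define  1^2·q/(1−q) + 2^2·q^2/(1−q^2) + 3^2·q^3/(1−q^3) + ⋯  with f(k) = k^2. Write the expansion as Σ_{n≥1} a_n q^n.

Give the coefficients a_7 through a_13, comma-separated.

50, 85, 91, 130, 122, 210, 170

n=7: 1·7 7·1  f→[1+49]=50
q^8  k|8↦f(k): 8:64 4:16 2:4 1:1  a_8=85
q^9  k|9↦f(k): 1:1 3:9 9:81  a_9=91
[q^10] f(10)=100,f(5)=25,f(2)=4,f(1)=1 ⇒ 130
[q^11] f(11)=121,f(1)=1 ⇒ 122
q^12  k|12↦f(k): 1:1 2:4 3:9 4:16 6:36 12:144  a_12=210
d|13:{1,13}  Σf=1+169=170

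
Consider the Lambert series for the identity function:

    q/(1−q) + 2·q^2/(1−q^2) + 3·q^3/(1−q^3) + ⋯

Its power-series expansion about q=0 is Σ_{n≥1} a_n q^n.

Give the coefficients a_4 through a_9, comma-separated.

[q^4] f(1)=1,f(2)=2,f(4)=4 ⇒ 7
[q^5] f(5)=5,f(1)=1 ⇒ 6
q^6  k|6↦f(k): 1:1 2:2 3:3 6:6  a_6=12
d|7:{7,1}  Σf=7+1=8
q^8  k|8↦f(k): 8:8 4:4 2:2 1:1  a_8=15
q^9  k|9↦f(k): 1:1 3:3 9:9  a_9=13

7, 6, 12, 8, 15, 13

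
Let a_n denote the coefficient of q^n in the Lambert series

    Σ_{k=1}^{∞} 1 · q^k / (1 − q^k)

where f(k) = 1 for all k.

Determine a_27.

[q^27] f(27)=1,f(9)=1,f(3)=1,f(1)=1 ⇒ 4

a_27 = 4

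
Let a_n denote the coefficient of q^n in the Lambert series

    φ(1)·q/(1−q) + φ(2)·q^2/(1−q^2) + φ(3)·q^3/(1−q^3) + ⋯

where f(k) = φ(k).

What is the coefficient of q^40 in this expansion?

[q^40] φ(40)=16,φ(20)=8,φ(10)=4,φ(8)=4,φ(5)=4,φ(4)=2,φ(2)=1,φ(1)=1 ⇒ 40

a_40 = 40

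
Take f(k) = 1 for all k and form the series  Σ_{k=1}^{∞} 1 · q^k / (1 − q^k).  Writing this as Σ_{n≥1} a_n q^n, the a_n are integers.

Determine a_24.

a_24 = 8

n=24: 1·24 2·12 3·8 4·6 6·4 8·3 12·2 24·1  f→[1+1+1+1+1+1+1+1]=8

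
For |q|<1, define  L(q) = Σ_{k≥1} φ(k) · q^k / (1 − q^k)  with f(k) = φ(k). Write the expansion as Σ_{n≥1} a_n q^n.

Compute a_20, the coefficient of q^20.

d|20:{20,10,5,4,2,1}  Σφ=8+4+4+2+1+1=20

a_20 = 20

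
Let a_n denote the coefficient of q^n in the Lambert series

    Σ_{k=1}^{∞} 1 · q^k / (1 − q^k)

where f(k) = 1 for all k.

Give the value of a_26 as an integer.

d|26:{1,2,13,26}  Σf=1+1+1+1=4

a_26 = 4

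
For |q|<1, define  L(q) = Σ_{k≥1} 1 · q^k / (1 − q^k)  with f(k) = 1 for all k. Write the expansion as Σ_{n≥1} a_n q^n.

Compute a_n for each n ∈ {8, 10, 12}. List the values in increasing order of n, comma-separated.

q^8  k|8↦f(k): 8:1 4:1 2:1 1:1  a_8=4
d|10:{1,2,5,10}  Σf=1+1+1+1=4
n=12: 1·12 2·6 3·4 4·3 6·2 12·1  f→[1+1+1+1+1+1]=6

4, 4, 6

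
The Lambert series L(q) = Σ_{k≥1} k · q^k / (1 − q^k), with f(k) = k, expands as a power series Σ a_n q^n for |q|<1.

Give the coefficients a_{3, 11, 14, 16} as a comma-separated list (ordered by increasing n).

q^3  k|3↦f(k): 3:3 1:1  a_3=4
d|11:{1,11}  Σf=1+11=12
n=14: 1·14 2·7 7·2 14·1  f→[1+2+7+14]=24
d|16:{1,2,4,8,16}  Σf=1+2+4+8+16=31

4, 12, 24, 31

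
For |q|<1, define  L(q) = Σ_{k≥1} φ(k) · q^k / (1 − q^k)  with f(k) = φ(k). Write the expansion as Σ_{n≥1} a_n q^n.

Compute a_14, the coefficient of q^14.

d|14:{1,2,7,14}  Σφ=1+1+6+6=14

a_14 = 14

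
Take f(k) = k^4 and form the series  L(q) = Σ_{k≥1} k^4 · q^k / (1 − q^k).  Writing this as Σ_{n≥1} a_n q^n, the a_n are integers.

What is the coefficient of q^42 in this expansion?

d|42:{42,21,14,7,6,3,2,1}  Σf=3111696+194481+38416+2401+1296+81+16+1=3348388

a_42 = 3348388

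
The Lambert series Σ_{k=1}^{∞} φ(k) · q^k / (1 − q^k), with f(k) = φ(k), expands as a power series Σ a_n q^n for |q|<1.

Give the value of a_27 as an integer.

[q^27] φ(1)=1,φ(3)=2,φ(9)=6,φ(27)=18 ⇒ 27

a_27 = 27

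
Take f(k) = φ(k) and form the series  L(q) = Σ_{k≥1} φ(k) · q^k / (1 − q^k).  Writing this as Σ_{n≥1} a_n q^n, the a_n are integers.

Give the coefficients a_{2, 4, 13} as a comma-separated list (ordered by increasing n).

q^2  k|2↦φ(k): 2:1 1:1  a_2=2
[q^4] φ(4)=2,φ(2)=1,φ(1)=1 ⇒ 4
d|13:{13,1}  Σφ=12+1=13

2, 4, 13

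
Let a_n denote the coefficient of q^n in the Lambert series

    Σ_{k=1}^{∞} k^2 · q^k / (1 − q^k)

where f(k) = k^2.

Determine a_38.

a_38 = 1810

n=38: 38·1 19·2 2·19 1·38  f→[1444+361+4+1]=1810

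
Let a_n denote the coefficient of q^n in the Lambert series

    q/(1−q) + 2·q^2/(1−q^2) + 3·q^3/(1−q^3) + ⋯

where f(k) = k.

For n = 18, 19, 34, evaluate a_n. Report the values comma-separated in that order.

n=18: 1·18 2·9 3·6 6·3 9·2 18·1  f→[1+2+3+6+9+18]=39
d|19:{19,1}  Σf=19+1=20
d|34:{34,17,2,1}  Σf=34+17+2+1=54

39, 20, 54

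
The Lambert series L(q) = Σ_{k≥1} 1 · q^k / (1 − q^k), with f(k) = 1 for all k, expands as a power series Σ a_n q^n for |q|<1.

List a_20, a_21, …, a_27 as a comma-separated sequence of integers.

6, 4, 4, 2, 8, 3, 4, 4

n=20: 20·1 10·2 5·4 4·5 2·10 1·20  f→[1+1+1+1+1+1]=6
d|21:{1,3,7,21}  Σf=1+1+1+1=4
d|22:{1,2,11,22}  Σf=1+1+1+1=4
q^23  k|23↦f(k): 23:1 1:1  a_23=2
n=24: 24·1 12·2 8·3 6·4 4·6 3·8 2·12 1·24  f→[1+1+1+1+1+1+1+1]=8
[q^25] f(25)=1,f(5)=1,f(1)=1 ⇒ 3
q^26  k|26↦f(k): 26:1 13:1 2:1 1:1  a_26=4
q^27  k|27↦f(k): 1:1 3:1 9:1 27:1  a_27=4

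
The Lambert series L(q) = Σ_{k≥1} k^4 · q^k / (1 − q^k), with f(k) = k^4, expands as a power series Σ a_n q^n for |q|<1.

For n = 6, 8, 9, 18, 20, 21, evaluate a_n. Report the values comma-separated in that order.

[q^6] f(6)=1296,f(3)=81,f(2)=16,f(1)=1 ⇒ 1394
n=8: 1·8 2·4 4·2 8·1  f→[1+16+256+4096]=4369
[q^9] f(1)=1,f(3)=81,f(9)=6561 ⇒ 6643
q^18  k|18↦f(k): 18:104976 9:6561 6:1296 3:81 2:16 1:1  a_18=112931
q^20  k|20↦f(k): 20:160000 10:10000 5:625 4:256 2:16 1:1  a_20=170898
n=21: 1·21 3·7 7·3 21·1  f→[1+81+2401+194481]=196964

1394, 4369, 6643, 112931, 170898, 196964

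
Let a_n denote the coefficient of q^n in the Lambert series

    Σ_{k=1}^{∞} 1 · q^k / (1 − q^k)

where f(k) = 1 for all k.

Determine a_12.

n=12: 1·12 2·6 3·4 4·3 6·2 12·1  f→[1+1+1+1+1+1]=6

a_12 = 6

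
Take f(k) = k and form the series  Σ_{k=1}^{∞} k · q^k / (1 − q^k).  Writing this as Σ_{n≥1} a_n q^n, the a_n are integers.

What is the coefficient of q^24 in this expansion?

q^24  k|24↦f(k): 24:24 12:12 8:8 6:6 4:4 3:3 2:2 1:1  a_24=60

a_24 = 60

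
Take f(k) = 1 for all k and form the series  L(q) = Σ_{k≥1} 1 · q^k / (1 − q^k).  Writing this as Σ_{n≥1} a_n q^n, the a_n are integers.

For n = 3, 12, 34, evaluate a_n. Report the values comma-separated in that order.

2, 6, 4

q^3  k|3↦f(k): 1:1 3:1  a_3=2
q^12  k|12↦f(k): 12:1 6:1 4:1 3:1 2:1 1:1  a_12=6
n=34: 1·34 2·17 17·2 34·1  f→[1+1+1+1]=4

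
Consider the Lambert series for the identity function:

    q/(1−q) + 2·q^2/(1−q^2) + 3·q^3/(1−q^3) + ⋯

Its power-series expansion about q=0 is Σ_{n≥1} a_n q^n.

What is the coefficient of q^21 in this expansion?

a_21 = 32

[q^21] f(1)=1,f(3)=3,f(7)=7,f(21)=21 ⇒ 32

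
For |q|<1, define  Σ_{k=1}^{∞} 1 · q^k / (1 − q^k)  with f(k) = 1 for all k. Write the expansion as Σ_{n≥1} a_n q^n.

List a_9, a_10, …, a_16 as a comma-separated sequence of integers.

3, 4, 2, 6, 2, 4, 4, 5

d|9:{9,3,1}  Σf=1+1+1=3
[q^10] f(10)=1,f(5)=1,f(2)=1,f(1)=1 ⇒ 4
n=11: 11·1 1·11  f→[1+1]=2
n=12: 12·1 6·2 4·3 3·4 2·6 1·12  f→[1+1+1+1+1+1]=6
d|13:{13,1}  Σf=1+1=2
q^14  k|14↦f(k): 1:1 2:1 7:1 14:1  a_14=4
d|15:{1,3,5,15}  Σf=1+1+1+1=4
n=16: 16·1 8·2 4·4 2·8 1·16  f→[1+1+1+1+1]=5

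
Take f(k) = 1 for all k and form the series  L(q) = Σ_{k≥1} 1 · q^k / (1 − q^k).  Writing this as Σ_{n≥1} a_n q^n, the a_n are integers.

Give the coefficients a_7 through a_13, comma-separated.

2, 4, 3, 4, 2, 6, 2

d|7:{7,1}  Σf=1+1=2
d|8:{8,4,2,1}  Σf=1+1+1+1=4
[q^9] f(9)=1,f(3)=1,f(1)=1 ⇒ 3
n=10: 1·10 2·5 5·2 10·1  f→[1+1+1+1]=4
q^11  k|11↦f(k): 11:1 1:1  a_11=2
[q^12] f(1)=1,f(2)=1,f(3)=1,f(4)=1,f(6)=1,f(12)=1 ⇒ 6
d|13:{13,1}  Σf=1+1=2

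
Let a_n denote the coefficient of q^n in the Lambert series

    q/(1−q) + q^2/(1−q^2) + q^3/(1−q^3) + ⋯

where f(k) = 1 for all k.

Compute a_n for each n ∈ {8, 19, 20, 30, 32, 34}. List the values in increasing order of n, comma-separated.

d|8:{8,4,2,1}  Σf=1+1+1+1=4
q^19  k|19↦f(k): 19:1 1:1  a_19=2
d|20:{20,10,5,4,2,1}  Σf=1+1+1+1+1+1=6
n=30: 1·30 2·15 3·10 5·6 6·5 10·3 15·2 30·1  f→[1+1+1+1+1+1+1+1]=8
q^32  k|32↦f(k): 32:1 16:1 8:1 4:1 2:1 1:1  a_32=6
q^34  k|34↦f(k): 1:1 2:1 17:1 34:1  a_34=4

4, 2, 6, 8, 6, 4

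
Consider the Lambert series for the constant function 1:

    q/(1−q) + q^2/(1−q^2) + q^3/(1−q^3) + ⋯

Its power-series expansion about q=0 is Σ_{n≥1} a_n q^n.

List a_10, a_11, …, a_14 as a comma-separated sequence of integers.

n=10: 1·10 2·5 5·2 10·1  f→[1+1+1+1]=4
[q^11] f(11)=1,f(1)=1 ⇒ 2
[q^12] f(1)=1,f(2)=1,f(3)=1,f(4)=1,f(6)=1,f(12)=1 ⇒ 6
n=13: 13·1 1·13  f→[1+1]=2
q^14  k|14↦f(k): 1:1 2:1 7:1 14:1  a_14=4

4, 2, 6, 2, 4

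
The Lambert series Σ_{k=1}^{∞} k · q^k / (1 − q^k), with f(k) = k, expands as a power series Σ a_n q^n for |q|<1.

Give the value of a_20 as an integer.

a_20 = 42

q^20  k|20↦f(k): 20:20 10:10 5:5 4:4 2:2 1:1  a_20=42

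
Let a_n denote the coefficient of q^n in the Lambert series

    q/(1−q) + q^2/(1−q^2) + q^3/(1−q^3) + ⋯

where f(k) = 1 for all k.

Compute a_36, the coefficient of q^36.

a_36 = 9

[q^36] f(1)=1,f(2)=1,f(3)=1,f(4)=1,f(6)=1,f(9)=1,f(12)=1,f(18)=1,f(36)=1 ⇒ 9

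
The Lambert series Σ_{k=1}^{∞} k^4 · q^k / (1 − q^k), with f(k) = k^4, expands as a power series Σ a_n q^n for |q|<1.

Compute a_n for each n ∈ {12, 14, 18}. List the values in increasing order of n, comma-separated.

22386, 40834, 112931

[q^12] f(1)=1,f(2)=16,f(3)=81,f(4)=256,f(6)=1296,f(12)=20736 ⇒ 22386
[q^14] f(14)=38416,f(7)=2401,f(2)=16,f(1)=1 ⇒ 40834
q^18  k|18↦f(k): 1:1 2:16 3:81 6:1296 9:6561 18:104976  a_18=112931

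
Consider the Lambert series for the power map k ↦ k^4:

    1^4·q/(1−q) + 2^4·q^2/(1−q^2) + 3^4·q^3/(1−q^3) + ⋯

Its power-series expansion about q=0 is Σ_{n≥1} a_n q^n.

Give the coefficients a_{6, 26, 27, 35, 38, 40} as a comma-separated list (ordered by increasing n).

1394, 485554, 538084, 1503652, 2215474, 2734994

d|6:{1,2,3,6}  Σf=1+16+81+1296=1394
d|26:{26,13,2,1}  Σf=456976+28561+16+1=485554
n=27: 27·1 9·3 3·9 1·27  f→[531441+6561+81+1]=538084
q^35  k|35↦f(k): 1:1 5:625 7:2401 35:1500625  a_35=1503652
n=38: 38·1 19·2 2·19 1·38  f→[2085136+130321+16+1]=2215474
[q^40] f(40)=2560000,f(20)=160000,f(10)=10000,f(8)=4096,f(5)=625,f(4)=256,f(2)=16,f(1)=1 ⇒ 2734994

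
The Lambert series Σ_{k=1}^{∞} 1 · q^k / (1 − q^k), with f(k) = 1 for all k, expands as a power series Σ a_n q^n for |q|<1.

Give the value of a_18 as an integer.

n=18: 1·18 2·9 3·6 6·3 9·2 18·1  f→[1+1+1+1+1+1]=6

a_18 = 6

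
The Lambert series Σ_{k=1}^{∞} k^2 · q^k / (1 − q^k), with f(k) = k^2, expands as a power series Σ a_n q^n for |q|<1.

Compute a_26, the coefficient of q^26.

a_26 = 850

n=26: 1·26 2·13 13·2 26·1  f→[1+4+169+676]=850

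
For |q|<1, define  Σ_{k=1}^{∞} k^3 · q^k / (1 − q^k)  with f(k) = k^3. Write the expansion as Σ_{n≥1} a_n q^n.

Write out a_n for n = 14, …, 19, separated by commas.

d|14:{1,2,7,14}  Σf=1+8+343+2744=3096
d|15:{1,3,5,15}  Σf=1+27+125+3375=3528
d|16:{1,2,4,8,16}  Σf=1+8+64+512+4096=4681
d|17:{1,17}  Σf=1+4913=4914
q^18  k|18↦f(k): 1:1 2:8 3:27 6:216 9:729 18:5832  a_18=6813
n=19: 1·19 19·1  f→[1+6859]=6860

3096, 3528, 4681, 4914, 6813, 6860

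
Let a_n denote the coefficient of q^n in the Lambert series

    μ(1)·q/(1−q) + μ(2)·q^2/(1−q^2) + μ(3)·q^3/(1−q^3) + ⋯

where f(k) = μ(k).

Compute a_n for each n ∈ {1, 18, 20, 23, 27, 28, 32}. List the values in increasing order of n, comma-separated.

1, 0, 0, 0, 0, 0, 0

[q^1] μ(1)=1 ⇒ 1
[q^18] μ(18)=0,μ(9)=0,μ(6)=1,μ(3)=-1,μ(2)=-1,μ(1)=1 ⇒ 0
[q^20] μ(20)=0,μ(10)=1,μ(5)=-1,μ(4)=0,μ(2)=-1,μ(1)=1 ⇒ 0
n=23: 23·1 1·23  μ→[(-1)+1]=0
[q^27] μ(27)=0,μ(9)=0,μ(3)=-1,μ(1)=1 ⇒ 0
d|28:{28,14,7,4,2,1}  Σμ=0+1+(-1)+0+(-1)+1=0
q^32  k|32↦μ(k): 32:0 16:0 8:0 4:0 2:-1 1:1  a_32=0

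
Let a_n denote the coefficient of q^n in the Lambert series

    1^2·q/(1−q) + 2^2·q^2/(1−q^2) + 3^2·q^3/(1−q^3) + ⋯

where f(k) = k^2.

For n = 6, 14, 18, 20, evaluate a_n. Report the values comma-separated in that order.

d|6:{1,2,3,6}  Σf=1+4+9+36=50
[q^14] f(1)=1,f(2)=4,f(7)=49,f(14)=196 ⇒ 250
[q^18] f(1)=1,f(2)=4,f(3)=9,f(6)=36,f(9)=81,f(18)=324 ⇒ 455
[q^20] f(20)=400,f(10)=100,f(5)=25,f(4)=16,f(2)=4,f(1)=1 ⇒ 546

50, 250, 455, 546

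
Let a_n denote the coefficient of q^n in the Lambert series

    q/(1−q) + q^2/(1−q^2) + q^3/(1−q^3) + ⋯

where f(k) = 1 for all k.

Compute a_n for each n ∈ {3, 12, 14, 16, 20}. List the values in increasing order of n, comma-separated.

[q^3] f(1)=1,f(3)=1 ⇒ 2
n=12: 12·1 6·2 4·3 3·4 2·6 1·12  f→[1+1+1+1+1+1]=6
q^14  k|14↦f(k): 14:1 7:1 2:1 1:1  a_14=4
[q^16] f(1)=1,f(2)=1,f(4)=1,f(8)=1,f(16)=1 ⇒ 5
[q^20] f(20)=1,f(10)=1,f(5)=1,f(4)=1,f(2)=1,f(1)=1 ⇒ 6

2, 6, 4, 5, 6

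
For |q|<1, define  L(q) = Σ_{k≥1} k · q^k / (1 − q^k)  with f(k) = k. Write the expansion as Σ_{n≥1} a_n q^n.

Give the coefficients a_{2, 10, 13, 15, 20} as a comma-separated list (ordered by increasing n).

3, 18, 14, 24, 42

n=2: 1·2 2·1  f→[1+2]=3
q^10  k|10↦f(k): 10:10 5:5 2:2 1:1  a_10=18
n=13: 1·13 13·1  f→[1+13]=14
n=15: 15·1 5·3 3·5 1·15  f→[15+5+3+1]=24
d|20:{1,2,4,5,10,20}  Σf=1+2+4+5+10+20=42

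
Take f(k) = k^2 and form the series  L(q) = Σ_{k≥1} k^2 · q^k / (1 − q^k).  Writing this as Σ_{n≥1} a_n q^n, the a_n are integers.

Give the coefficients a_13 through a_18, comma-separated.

170, 250, 260, 341, 290, 455

d|13:{13,1}  Σf=169+1=170
n=14: 14·1 7·2 2·7 1·14  f→[196+49+4+1]=250
d|15:{15,5,3,1}  Σf=225+25+9+1=260
q^16  k|16↦f(k): 1:1 2:4 4:16 8:64 16:256  a_16=341
q^17  k|17↦f(k): 17:289 1:1  a_17=290
n=18: 1·18 2·9 3·6 6·3 9·2 18·1  f→[1+4+9+36+81+324]=455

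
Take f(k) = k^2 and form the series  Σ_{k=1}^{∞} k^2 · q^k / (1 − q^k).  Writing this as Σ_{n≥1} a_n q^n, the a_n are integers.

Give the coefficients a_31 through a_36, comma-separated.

q^31  k|31↦f(k): 31:961 1:1  a_31=962
n=32: 32·1 16·2 8·4 4·8 2·16 1·32  f→[1024+256+64+16+4+1]=1365
q^33  k|33↦f(k): 33:1089 11:121 3:9 1:1  a_33=1220
[q^34] f(34)=1156,f(17)=289,f(2)=4,f(1)=1 ⇒ 1450
[q^35] f(1)=1,f(5)=25,f(7)=49,f(35)=1225 ⇒ 1300
n=36: 1·36 2·18 3·12 4·9 6·6 9·4 12·3 18·2 36·1  f→[1+4+9+16+36+81+144+324+1296]=1911

962, 1365, 1220, 1450, 1300, 1911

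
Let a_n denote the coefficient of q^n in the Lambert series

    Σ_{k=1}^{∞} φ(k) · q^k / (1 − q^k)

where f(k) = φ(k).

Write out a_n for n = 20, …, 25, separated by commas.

d|20:{1,2,4,5,10,20}  Σφ=1+1+2+4+4+8=20
d|21:{1,3,7,21}  Σφ=1+2+6+12=21
q^22  k|22↦φ(k): 22:10 11:10 2:1 1:1  a_22=22
n=23: 23·1 1·23  φ→[22+1]=23
[q^24] φ(1)=1,φ(2)=1,φ(3)=2,φ(4)=2,φ(6)=2,φ(8)=4,φ(12)=4,φ(24)=8 ⇒ 24
d|25:{1,5,25}  Σφ=1+4+20=25

20, 21, 22, 23, 24, 25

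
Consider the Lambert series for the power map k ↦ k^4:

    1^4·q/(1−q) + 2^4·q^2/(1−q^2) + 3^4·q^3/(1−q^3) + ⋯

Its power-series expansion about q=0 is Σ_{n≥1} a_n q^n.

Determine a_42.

q^42  k|42↦f(k): 1:1 2:16 3:81 6:1296 7:2401 14:38416 21:194481 42:3111696  a_42=3348388

a_42 = 3348388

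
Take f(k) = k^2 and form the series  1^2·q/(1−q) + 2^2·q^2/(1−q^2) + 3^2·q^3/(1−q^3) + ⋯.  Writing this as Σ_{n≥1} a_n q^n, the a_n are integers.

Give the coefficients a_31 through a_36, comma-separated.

962, 1365, 1220, 1450, 1300, 1911

d|31:{1,31}  Σf=1+961=962
n=32: 32·1 16·2 8·4 4·8 2·16 1·32  f→[1024+256+64+16+4+1]=1365
n=33: 1·33 3·11 11·3 33·1  f→[1+9+121+1089]=1220
n=34: 1·34 2·17 17·2 34·1  f→[1+4+289+1156]=1450
n=35: 1·35 5·7 7·5 35·1  f→[1+25+49+1225]=1300
n=36: 1·36 2·18 3·12 4·9 6·6 9·4 12·3 18·2 36·1  f→[1+4+9+16+36+81+144+324+1296]=1911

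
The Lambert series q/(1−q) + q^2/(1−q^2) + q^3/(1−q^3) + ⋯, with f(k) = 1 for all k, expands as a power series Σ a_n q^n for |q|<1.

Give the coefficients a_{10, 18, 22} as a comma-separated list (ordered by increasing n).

d|10:{1,2,5,10}  Σf=1+1+1+1=4
[q^18] f(1)=1,f(2)=1,f(3)=1,f(6)=1,f(9)=1,f(18)=1 ⇒ 6
[q^22] f(22)=1,f(11)=1,f(2)=1,f(1)=1 ⇒ 4

4, 6, 4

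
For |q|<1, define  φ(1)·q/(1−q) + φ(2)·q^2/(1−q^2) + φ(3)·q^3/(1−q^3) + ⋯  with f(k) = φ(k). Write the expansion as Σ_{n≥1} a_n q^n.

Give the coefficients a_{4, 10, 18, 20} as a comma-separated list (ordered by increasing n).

n=4: 4·1 2·2 1·4  φ→[2+1+1]=4
d|10:{10,5,2,1}  Σφ=4+4+1+1=10
q^18  k|18↦φ(k): 18:6 9:6 6:2 3:2 2:1 1:1  a_18=18
[q^20] φ(1)=1,φ(2)=1,φ(4)=2,φ(5)=4,φ(10)=4,φ(20)=8 ⇒ 20

4, 10, 18, 20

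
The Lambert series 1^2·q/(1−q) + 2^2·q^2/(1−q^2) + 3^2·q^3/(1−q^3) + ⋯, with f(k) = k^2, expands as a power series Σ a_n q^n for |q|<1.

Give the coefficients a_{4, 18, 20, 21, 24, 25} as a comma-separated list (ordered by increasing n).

d|4:{4,2,1}  Σf=16+4+1=21
q^18  k|18↦f(k): 18:324 9:81 6:36 3:9 2:4 1:1  a_18=455
d|20:{20,10,5,4,2,1}  Σf=400+100+25+16+4+1=546
n=21: 21·1 7·3 3·7 1·21  f→[441+49+9+1]=500
d|24:{1,2,3,4,6,8,12,24}  Σf=1+4+9+16+36+64+144+576=850
n=25: 1·25 5·5 25·1  f→[1+25+625]=651

21, 455, 546, 500, 850, 651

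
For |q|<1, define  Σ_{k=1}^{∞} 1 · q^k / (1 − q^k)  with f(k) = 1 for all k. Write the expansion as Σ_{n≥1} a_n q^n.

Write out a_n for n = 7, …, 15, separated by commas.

2, 4, 3, 4, 2, 6, 2, 4, 4

[q^7] f(7)=1,f(1)=1 ⇒ 2
d|8:{8,4,2,1}  Σf=1+1+1+1=4
[q^9] f(9)=1,f(3)=1,f(1)=1 ⇒ 3
d|10:{10,5,2,1}  Σf=1+1+1+1=4
q^11  k|11↦f(k): 11:1 1:1  a_11=2
[q^12] f(12)=1,f(6)=1,f(4)=1,f(3)=1,f(2)=1,f(1)=1 ⇒ 6
d|13:{13,1}  Σf=1+1=2
q^14  k|14↦f(k): 14:1 7:1 2:1 1:1  a_14=4
n=15: 1·15 3·5 5·3 15·1  f→[1+1+1+1]=4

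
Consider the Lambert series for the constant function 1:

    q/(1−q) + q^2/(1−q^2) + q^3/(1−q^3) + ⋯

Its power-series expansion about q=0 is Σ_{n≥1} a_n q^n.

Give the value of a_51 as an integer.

d|51:{1,3,17,51}  Σf=1+1+1+1=4

a_51 = 4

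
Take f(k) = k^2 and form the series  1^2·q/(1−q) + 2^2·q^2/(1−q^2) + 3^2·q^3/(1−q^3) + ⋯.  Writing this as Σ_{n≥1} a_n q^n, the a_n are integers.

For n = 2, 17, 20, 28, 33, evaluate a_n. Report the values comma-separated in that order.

d|2:{1,2}  Σf=1+4=5
d|17:{1,17}  Σf=1+289=290
q^20  k|20↦f(k): 20:400 10:100 5:25 4:16 2:4 1:1  a_20=546
d|28:{28,14,7,4,2,1}  Σf=784+196+49+16+4+1=1050
q^33  k|33↦f(k): 1:1 3:9 11:121 33:1089  a_33=1220

5, 290, 546, 1050, 1220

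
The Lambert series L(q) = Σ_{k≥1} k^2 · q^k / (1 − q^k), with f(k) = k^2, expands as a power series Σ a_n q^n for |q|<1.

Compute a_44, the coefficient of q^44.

q^44  k|44↦f(k): 44:1936 22:484 11:121 4:16 2:4 1:1  a_44=2562

a_44 = 2562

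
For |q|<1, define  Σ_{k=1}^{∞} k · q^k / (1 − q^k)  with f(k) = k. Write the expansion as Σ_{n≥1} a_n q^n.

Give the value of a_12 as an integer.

d|12:{1,2,3,4,6,12}  Σf=1+2+3+4+6+12=28

a_12 = 28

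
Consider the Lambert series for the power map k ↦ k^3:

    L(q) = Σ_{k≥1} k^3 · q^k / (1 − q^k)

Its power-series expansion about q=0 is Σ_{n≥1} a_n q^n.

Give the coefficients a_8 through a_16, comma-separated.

q^8  k|8↦f(k): 8:512 4:64 2:8 1:1  a_8=585
d|9:{9,3,1}  Σf=729+27+1=757
d|10:{10,5,2,1}  Σf=1000+125+8+1=1134
q^11  k|11↦f(k): 1:1 11:1331  a_11=1332
d|12:{1,2,3,4,6,12}  Σf=1+8+27+64+216+1728=2044
q^13  k|13↦f(k): 13:2197 1:1  a_13=2198
n=14: 14·1 7·2 2·7 1·14  f→[2744+343+8+1]=3096
[q^15] f(15)=3375,f(5)=125,f(3)=27,f(1)=1 ⇒ 3528
[q^16] f(16)=4096,f(8)=512,f(4)=64,f(2)=8,f(1)=1 ⇒ 4681

585, 757, 1134, 1332, 2044, 2198, 3096, 3528, 4681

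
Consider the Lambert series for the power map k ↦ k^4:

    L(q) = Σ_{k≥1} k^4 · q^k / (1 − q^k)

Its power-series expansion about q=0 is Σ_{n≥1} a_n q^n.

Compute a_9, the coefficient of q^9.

q^9  k|9↦f(k): 1:1 3:81 9:6561  a_9=6643

a_9 = 6643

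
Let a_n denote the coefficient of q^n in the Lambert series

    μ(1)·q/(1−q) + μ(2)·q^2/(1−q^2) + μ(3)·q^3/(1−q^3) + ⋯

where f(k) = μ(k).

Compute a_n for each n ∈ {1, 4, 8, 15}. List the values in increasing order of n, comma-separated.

n=1: 1·1  μ→[1]=1
d|4:{1,2,4}  Σμ=1+(-1)+0=0
d|8:{8,4,2,1}  Σμ=0+0+(-1)+1=0
q^15  k|15↦μ(k): 1:1 3:-1 5:-1 15:1  a_15=0

1, 0, 0, 0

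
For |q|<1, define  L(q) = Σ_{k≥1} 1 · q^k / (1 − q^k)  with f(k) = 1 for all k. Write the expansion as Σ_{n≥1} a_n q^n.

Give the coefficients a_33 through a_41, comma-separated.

4, 4, 4, 9, 2, 4, 4, 8, 2

d|33:{33,11,3,1}  Σf=1+1+1+1=4
[q^34] f(34)=1,f(17)=1,f(2)=1,f(1)=1 ⇒ 4
d|35:{1,5,7,35}  Σf=1+1+1+1=4
[q^36] f(1)=1,f(2)=1,f(3)=1,f(4)=1,f(6)=1,f(9)=1,f(12)=1,f(18)=1,f(36)=1 ⇒ 9
[q^37] f(37)=1,f(1)=1 ⇒ 2
[q^38] f(1)=1,f(2)=1,f(19)=1,f(38)=1 ⇒ 4
[q^39] f(1)=1,f(3)=1,f(13)=1,f(39)=1 ⇒ 4
q^40  k|40↦f(k): 1:1 2:1 4:1 5:1 8:1 10:1 20:1 40:1  a_40=8
q^41  k|41↦f(k): 41:1 1:1  a_41=2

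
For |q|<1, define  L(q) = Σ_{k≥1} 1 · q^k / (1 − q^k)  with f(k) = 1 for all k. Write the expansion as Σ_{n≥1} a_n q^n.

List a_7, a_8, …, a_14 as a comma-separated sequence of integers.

q^7  k|7↦f(k): 1:1 7:1  a_7=2
n=8: 1·8 2·4 4·2 8·1  f→[1+1+1+1]=4
d|9:{1,3,9}  Σf=1+1+1=3
q^10  k|10↦f(k): 1:1 2:1 5:1 10:1  a_10=4
[q^11] f(1)=1,f(11)=1 ⇒ 2
n=12: 12·1 6·2 4·3 3·4 2·6 1·12  f→[1+1+1+1+1+1]=6
[q^13] f(1)=1,f(13)=1 ⇒ 2
q^14  k|14↦f(k): 1:1 2:1 7:1 14:1  a_14=4

2, 4, 3, 4, 2, 6, 2, 4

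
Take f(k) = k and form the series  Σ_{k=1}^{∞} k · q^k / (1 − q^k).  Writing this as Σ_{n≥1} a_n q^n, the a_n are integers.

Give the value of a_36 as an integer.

d|36:{1,2,3,4,6,9,12,18,36}  Σf=1+2+3+4+6+9+12+18+36=91

a_36 = 91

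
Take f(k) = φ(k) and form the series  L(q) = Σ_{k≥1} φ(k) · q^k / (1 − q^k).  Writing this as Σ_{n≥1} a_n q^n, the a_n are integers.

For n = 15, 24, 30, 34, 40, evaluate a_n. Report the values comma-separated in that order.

q^15  k|15↦φ(k): 1:1 3:2 5:4 15:8  a_15=15
[q^24] φ(1)=1,φ(2)=1,φ(3)=2,φ(4)=2,φ(6)=2,φ(8)=4,φ(12)=4,φ(24)=8 ⇒ 24
d|30:{1,2,3,5,6,10,15,30}  Σφ=1+1+2+4+2+4+8+8=30
[q^34] φ(34)=16,φ(17)=16,φ(2)=1,φ(1)=1 ⇒ 34
d|40:{1,2,4,5,8,10,20,40}  Σφ=1+1+2+4+4+4+8+16=40

15, 24, 30, 34, 40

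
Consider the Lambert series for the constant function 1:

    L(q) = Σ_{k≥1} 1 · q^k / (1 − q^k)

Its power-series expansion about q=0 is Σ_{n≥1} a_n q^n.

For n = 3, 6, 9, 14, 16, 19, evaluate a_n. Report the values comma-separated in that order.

q^3  k|3↦f(k): 3:1 1:1  a_3=2
[q^6] f(6)=1,f(3)=1,f(2)=1,f(1)=1 ⇒ 4
n=9: 9·1 3·3 1·9  f→[1+1+1]=3
d|14:{1,2,7,14}  Σf=1+1+1+1=4
[q^16] f(1)=1,f(2)=1,f(4)=1,f(8)=1,f(16)=1 ⇒ 5
[q^19] f(19)=1,f(1)=1 ⇒ 2

2, 4, 3, 4, 5, 2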